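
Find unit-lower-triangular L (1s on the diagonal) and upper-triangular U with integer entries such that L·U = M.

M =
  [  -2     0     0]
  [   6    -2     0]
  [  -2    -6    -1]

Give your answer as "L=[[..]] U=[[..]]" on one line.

  row1 -= -3·row0 → [0,-2,0]
  row2 -= 1·row0 → [0,-6,-1]
  row2 -= 3·row1 → [0,0,-1]

L=[[1,0,0],[-3,1,0],[1,3,1]] U=[[-2,0,0],[0,-2,0],[0,0,-1]]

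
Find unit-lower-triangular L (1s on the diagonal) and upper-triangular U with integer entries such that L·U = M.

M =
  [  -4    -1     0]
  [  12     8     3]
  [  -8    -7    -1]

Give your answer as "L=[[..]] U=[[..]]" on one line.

L=[[1,0,0],[-3,1,0],[2,-1,1]] U=[[-4,-1,0],[0,5,3],[0,0,2]]

  row1 -= -3·row0 → [0,5,3]
  row2 -= 2·row0 → [0,-5,-1]
  row2 -= -1·row1 → [0,0,2]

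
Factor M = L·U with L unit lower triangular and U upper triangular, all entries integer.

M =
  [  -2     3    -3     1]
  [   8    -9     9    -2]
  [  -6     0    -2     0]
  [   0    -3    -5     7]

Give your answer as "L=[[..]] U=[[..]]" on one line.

  row1 -= -4·row0 → [0,3,-3,2]
  row2 -= 3·row0 → [0,-9,7,-3]
  row3 -= 0·row0 → [0,-3,-5,7]
  row2 -= -3·row1 → [0,0,-2,3]
  row3 -= -1·row1 → [0,0,-8,9]
  row3 -= 4·row2 → [0,0,0,-3]

L=[[1,0,0,0],[-4,1,0,0],[3,-3,1,0],[0,-1,4,1]] U=[[-2,3,-3,1],[0,3,-3,2],[0,0,-2,3],[0,0,0,-3]]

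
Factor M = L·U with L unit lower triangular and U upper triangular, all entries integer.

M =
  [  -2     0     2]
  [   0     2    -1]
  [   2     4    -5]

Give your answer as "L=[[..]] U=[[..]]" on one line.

  R1 -= 0·R0 → [0,2,-1]
  R2 -= -1·R0 → [0,4,-3]
  R2 -= 2·R1 → [0,0,-1]

L=[[1,0,0],[0,1,0],[-1,2,1]] U=[[-2,0,2],[0,2,-1],[0,0,-1]]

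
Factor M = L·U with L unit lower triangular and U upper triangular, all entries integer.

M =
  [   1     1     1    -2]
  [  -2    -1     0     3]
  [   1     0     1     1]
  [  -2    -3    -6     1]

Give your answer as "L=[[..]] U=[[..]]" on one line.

  row1 -= -2·row0 → [0,1,2,-1]
  row2 -= 1·row0 → [0,-1,0,3]
  row3 -= -2·row0 → [0,-1,-4,-3]
  row2 -= -1·row1 → [0,0,2,2]
  row3 -= -1·row1 → [0,0,-2,-4]
  row3 -= -1·row2 → [0,0,0,-2]

L=[[1,0,0,0],[-2,1,0,0],[1,-1,1,0],[-2,-1,-1,1]] U=[[1,1,1,-2],[0,1,2,-1],[0,0,2,2],[0,0,0,-2]]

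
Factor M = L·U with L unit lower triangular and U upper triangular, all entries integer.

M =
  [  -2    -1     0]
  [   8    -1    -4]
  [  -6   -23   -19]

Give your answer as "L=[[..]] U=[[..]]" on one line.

  row1 -= -4·row0 → [0,-5,-4]
  row2 -= 3·row0 → [0,-20,-19]
  row2 -= 4·row1 → [0,0,-3]

L=[[1,0,0],[-4,1,0],[3,4,1]] U=[[-2,-1,0],[0,-5,-4],[0,0,-3]]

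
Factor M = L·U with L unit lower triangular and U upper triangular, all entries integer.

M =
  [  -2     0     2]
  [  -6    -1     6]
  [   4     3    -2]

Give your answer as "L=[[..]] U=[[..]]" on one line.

  R1 -= 3·R0 → [0,-1,0]
  R2 -= -2·R0 → [0,3,2]
  R2 -= -3·R1 → [0,0,2]

L=[[1,0,0],[3,1,0],[-2,-3,1]] U=[[-2,0,2],[0,-1,0],[0,0,2]]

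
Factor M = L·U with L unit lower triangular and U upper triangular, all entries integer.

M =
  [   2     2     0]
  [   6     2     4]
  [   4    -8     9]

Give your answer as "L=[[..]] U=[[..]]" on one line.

L=[[1,0,0],[3,1,0],[2,3,1]] U=[[2,2,0],[0,-4,4],[0,0,-3]]

  row1 -= 3·row0 → [0,-4,4]
  row2 -= 2·row0 → [0,-12,9]
  row2 -= 3·row1 → [0,0,-3]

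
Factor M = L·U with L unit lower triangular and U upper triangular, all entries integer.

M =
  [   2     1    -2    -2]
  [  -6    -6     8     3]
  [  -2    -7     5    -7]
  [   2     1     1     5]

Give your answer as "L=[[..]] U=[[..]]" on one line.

  r1 -= -3·r0 → [0,-3,2,-3]
  r2 -= -1·r0 → [0,-6,3,-9]
  r3 -= 1·r0 → [0,0,3,7]
  r2 -= 2·r1 → [0,0,-1,-3]
  r3 -= 0·r1 → [0,0,3,7]
  r3 -= -3·r2 → [0,0,0,-2]

L=[[1,0,0,0],[-3,1,0,0],[-1,2,1,0],[1,0,-3,1]] U=[[2,1,-2,-2],[0,-3,2,-3],[0,0,-1,-3],[0,0,0,-2]]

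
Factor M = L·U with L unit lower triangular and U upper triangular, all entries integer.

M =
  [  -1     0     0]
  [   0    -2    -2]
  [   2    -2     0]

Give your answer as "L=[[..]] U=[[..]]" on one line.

  r1 -= 0·r0 → [0,-2,-2]
  r2 -= -2·r0 → [0,-2,0]
  r2 -= 1·r1 → [0,0,2]

L=[[1,0,0],[0,1,0],[-2,1,1]] U=[[-1,0,0],[0,-2,-2],[0,0,2]]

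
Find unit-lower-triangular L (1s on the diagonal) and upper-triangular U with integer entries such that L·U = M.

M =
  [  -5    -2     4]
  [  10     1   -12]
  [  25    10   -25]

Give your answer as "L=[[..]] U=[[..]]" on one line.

L=[[1,0,0],[-2,1,0],[-5,0,1]] U=[[-5,-2,4],[0,-3,-4],[0,0,-5]]

  R1 -= -2·R0 → [0,-3,-4]
  R2 -= -5·R0 → [0,0,-5]
  R2 -= 0·R1 → [0,0,-5]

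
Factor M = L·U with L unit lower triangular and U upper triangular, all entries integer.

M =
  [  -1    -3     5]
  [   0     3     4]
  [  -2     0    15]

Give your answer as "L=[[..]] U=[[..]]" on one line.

  row1 -= 0·row0 → [0,3,4]
  row2 -= 2·row0 → [0,6,5]
  row2 -= 2·row1 → [0,0,-3]

L=[[1,0,0],[0,1,0],[2,2,1]] U=[[-1,-3,5],[0,3,4],[0,0,-3]]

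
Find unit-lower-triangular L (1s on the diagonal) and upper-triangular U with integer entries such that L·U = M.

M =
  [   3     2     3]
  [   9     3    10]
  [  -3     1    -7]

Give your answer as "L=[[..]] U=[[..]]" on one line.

  row1 -= 3·row0 → [0,-3,1]
  row2 -= -1·row0 → [0,3,-4]
  row2 -= -1·row1 → [0,0,-3]

L=[[1,0,0],[3,1,0],[-1,-1,1]] U=[[3,2,3],[0,-3,1],[0,0,-3]]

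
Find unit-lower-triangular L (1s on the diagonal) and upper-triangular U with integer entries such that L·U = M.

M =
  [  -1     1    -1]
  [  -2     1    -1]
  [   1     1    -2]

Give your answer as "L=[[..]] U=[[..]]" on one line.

  row1 -= 2·row0 → [0,-1,1]
  row2 -= -1·row0 → [0,2,-3]
  row2 -= -2·row1 → [0,0,-1]

L=[[1,0,0],[2,1,0],[-1,-2,1]] U=[[-1,1,-1],[0,-1,1],[0,0,-1]]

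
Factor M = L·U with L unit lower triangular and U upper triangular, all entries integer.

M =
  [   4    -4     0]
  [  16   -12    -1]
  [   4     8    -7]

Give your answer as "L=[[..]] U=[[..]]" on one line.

  row1 -= 4·row0 → [0,4,-1]
  row2 -= 1·row0 → [0,12,-7]
  row2 -= 3·row1 → [0,0,-4]

L=[[1,0,0],[4,1,0],[1,3,1]] U=[[4,-4,0],[0,4,-1],[0,0,-4]]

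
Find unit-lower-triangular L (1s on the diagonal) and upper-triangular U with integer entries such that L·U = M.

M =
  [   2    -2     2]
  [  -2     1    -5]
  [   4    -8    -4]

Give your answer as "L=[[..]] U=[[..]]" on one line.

  row1 -= -1·row0 → [0,-1,-3]
  row2 -= 2·row0 → [0,-4,-8]
  row2 -= 4·row1 → [0,0,4]

L=[[1,0,0],[-1,1,0],[2,4,1]] U=[[2,-2,2],[0,-1,-3],[0,0,4]]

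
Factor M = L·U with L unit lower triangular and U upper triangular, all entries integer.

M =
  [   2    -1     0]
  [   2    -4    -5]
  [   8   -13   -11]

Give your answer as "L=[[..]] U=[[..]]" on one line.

L=[[1,0,0],[1,1,0],[4,3,1]] U=[[2,-1,0],[0,-3,-5],[0,0,4]]

  R1 -= 1·R0 → [0,-3,-5]
  R2 -= 4·R0 → [0,-9,-11]
  R2 -= 3·R1 → [0,0,4]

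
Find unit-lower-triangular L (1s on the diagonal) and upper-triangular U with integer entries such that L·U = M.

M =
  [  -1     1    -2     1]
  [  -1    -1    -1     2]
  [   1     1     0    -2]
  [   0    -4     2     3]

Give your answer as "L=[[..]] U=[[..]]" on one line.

L=[[1,0,0,0],[1,1,0,0],[-1,-1,1,0],[0,2,0,1]] U=[[-1,1,-2,1],[0,-2,1,1],[0,0,-1,0],[0,0,0,1]]

  row1 -= 1·row0 → [0,-2,1,1]
  row2 -= -1·row0 → [0,2,-2,-1]
  row3 -= 0·row0 → [0,-4,2,3]
  row2 -= -1·row1 → [0,0,-1,0]
  row3 -= 2·row1 → [0,0,0,1]
  row3 -= 0·row2 → [0,0,0,1]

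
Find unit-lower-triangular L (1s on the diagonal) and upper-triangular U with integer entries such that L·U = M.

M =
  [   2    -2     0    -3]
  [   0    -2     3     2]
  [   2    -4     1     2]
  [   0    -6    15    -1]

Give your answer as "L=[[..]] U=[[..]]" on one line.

L=[[1,0,0,0],[0,1,0,0],[1,1,1,0],[0,3,-3,1]] U=[[2,-2,0,-3],[0,-2,3,2],[0,0,-2,3],[0,0,0,2]]

  r1 -= 0·r0 → [0,-2,3,2]
  r2 -= 1·r0 → [0,-2,1,5]
  r3 -= 0·r0 → [0,-6,15,-1]
  r2 -= 1·r1 → [0,0,-2,3]
  r3 -= 3·r1 → [0,0,6,-7]
  r3 -= -3·r2 → [0,0,0,2]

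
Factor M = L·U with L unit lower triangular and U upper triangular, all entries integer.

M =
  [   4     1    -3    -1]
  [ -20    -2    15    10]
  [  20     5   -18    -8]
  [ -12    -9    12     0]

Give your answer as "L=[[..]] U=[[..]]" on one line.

L=[[1,0,0,0],[-5,1,0,0],[5,0,1,0],[-3,-2,-1,1]] U=[[4,1,-3,-1],[0,3,0,5],[0,0,-3,-3],[0,0,0,4]]

  r1 -= -5·r0 → [0,3,0,5]
  r2 -= 5·r0 → [0,0,-3,-3]
  r3 -= -3·r0 → [0,-6,3,-3]
  r2 -= 0·r1 → [0,0,-3,-3]
  r3 -= -2·r1 → [0,0,3,7]
  r3 -= -1·r2 → [0,0,0,4]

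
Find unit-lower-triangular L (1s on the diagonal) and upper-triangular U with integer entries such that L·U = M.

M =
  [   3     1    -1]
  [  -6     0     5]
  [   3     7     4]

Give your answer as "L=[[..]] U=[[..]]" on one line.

  R1 -= -2·R0 → [0,2,3]
  R2 -= 1·R0 → [0,6,5]
  R2 -= 3·R1 → [0,0,-4]

L=[[1,0,0],[-2,1,0],[1,3,1]] U=[[3,1,-1],[0,2,3],[0,0,-4]]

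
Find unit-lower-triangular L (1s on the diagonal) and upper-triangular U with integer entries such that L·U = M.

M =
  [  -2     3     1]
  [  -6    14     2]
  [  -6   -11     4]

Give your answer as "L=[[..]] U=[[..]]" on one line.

L=[[1,0,0],[3,1,0],[3,-4,1]] U=[[-2,3,1],[0,5,-1],[0,0,-3]]

  R1 -= 3·R0 → [0,5,-1]
  R2 -= 3·R0 → [0,-20,1]
  R2 -= -4·R1 → [0,0,-3]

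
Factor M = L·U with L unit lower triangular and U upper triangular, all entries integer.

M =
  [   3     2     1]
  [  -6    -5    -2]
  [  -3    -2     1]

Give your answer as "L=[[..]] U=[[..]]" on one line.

L=[[1,0,0],[-2,1,0],[-1,0,1]] U=[[3,2,1],[0,-1,0],[0,0,2]]

  r1 -= -2·r0 → [0,-1,0]
  r2 -= -1·r0 → [0,0,2]
  r2 -= 0·r1 → [0,0,2]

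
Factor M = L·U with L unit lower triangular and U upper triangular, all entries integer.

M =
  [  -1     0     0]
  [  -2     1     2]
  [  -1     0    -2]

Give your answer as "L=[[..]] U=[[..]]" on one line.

  r1 -= 2·r0 → [0,1,2]
  r2 -= 1·r0 → [0,0,-2]
  r2 -= 0·r1 → [0,0,-2]

L=[[1,0,0],[2,1,0],[1,0,1]] U=[[-1,0,0],[0,1,2],[0,0,-2]]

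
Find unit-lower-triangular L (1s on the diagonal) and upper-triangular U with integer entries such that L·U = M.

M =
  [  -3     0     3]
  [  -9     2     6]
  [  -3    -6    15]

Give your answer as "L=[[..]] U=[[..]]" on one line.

L=[[1,0,0],[3,1,0],[1,-3,1]] U=[[-3,0,3],[0,2,-3],[0,0,3]]

  row1 -= 3·row0 → [0,2,-3]
  row2 -= 1·row0 → [0,-6,12]
  row2 -= -3·row1 → [0,0,3]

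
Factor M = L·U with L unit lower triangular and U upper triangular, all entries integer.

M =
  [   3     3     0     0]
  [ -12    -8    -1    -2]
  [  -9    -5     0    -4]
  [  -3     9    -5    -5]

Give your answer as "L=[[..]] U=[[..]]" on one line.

L=[[1,0,0,0],[-4,1,0,0],[-3,1,1,0],[-1,3,-2,1]] U=[[3,3,0,0],[0,4,-1,-2],[0,0,1,-2],[0,0,0,-3]]

  R1 -= -4·R0 → [0,4,-1,-2]
  R2 -= -3·R0 → [0,4,0,-4]
  R3 -= -1·R0 → [0,12,-5,-5]
  R2 -= 1·R1 → [0,0,1,-2]
  R3 -= 3·R1 → [0,0,-2,1]
  R3 -= -2·R2 → [0,0,0,-3]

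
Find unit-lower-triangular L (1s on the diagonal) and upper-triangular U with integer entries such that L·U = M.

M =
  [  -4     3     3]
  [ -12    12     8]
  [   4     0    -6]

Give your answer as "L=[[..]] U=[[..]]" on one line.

  R1 -= 3·R0 → [0,3,-1]
  R2 -= -1·R0 → [0,3,-3]
  R2 -= 1·R1 → [0,0,-2]

L=[[1,0,0],[3,1,0],[-1,1,1]] U=[[-4,3,3],[0,3,-1],[0,0,-2]]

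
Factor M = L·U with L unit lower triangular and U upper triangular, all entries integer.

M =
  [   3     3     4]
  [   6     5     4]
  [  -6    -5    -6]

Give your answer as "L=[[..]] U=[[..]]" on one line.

L=[[1,0,0],[2,1,0],[-2,-1,1]] U=[[3,3,4],[0,-1,-4],[0,0,-2]]

  r1 -= 2·r0 → [0,-1,-4]
  r2 -= -2·r0 → [0,1,2]
  r2 -= -1·r1 → [0,0,-2]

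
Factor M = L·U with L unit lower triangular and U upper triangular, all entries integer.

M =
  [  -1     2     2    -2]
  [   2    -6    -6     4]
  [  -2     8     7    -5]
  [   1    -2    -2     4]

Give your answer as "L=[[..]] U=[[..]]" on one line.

L=[[1,0,0,0],[-2,1,0,0],[2,-2,1,0],[-1,0,0,1]] U=[[-1,2,2,-2],[0,-2,-2,0],[0,0,-1,-1],[0,0,0,2]]

  R1 -= -2·R0 → [0,-2,-2,0]
  R2 -= 2·R0 → [0,4,3,-1]
  R3 -= -1·R0 → [0,0,0,2]
  R2 -= -2·R1 → [0,0,-1,-1]
  R3 -= 0·R1 → [0,0,0,2]
  R3 -= 0·R2 → [0,0,0,2]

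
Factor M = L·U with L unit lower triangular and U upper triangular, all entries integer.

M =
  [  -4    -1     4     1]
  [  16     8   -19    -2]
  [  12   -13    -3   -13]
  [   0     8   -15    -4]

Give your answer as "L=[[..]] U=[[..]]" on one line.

L=[[1,0,0,0],[-4,1,0,0],[-3,-4,1,0],[0,2,3,1]] U=[[-4,-1,4,1],[0,4,-3,2],[0,0,-3,-2],[0,0,0,-2]]

  row1 -= -4·row0 → [0,4,-3,2]
  row2 -= -3·row0 → [0,-16,9,-10]
  row3 -= 0·row0 → [0,8,-15,-4]
  row2 -= -4·row1 → [0,0,-3,-2]
  row3 -= 2·row1 → [0,0,-9,-8]
  row3 -= 3·row2 → [0,0,0,-2]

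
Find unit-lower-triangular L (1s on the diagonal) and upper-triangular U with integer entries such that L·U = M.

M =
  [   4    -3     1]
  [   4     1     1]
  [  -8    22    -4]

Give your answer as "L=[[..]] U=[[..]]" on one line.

L=[[1,0,0],[1,1,0],[-2,4,1]] U=[[4,-3,1],[0,4,0],[0,0,-2]]

  R1 -= 1·R0 → [0,4,0]
  R2 -= -2·R0 → [0,16,-2]
  R2 -= 4·R1 → [0,0,-2]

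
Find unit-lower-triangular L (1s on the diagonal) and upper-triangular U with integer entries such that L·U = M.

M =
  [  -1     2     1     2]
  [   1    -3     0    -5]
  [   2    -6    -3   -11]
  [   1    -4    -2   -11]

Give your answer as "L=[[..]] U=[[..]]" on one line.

  R1 -= -1·R0 → [0,-1,1,-3]
  R2 -= -2·R0 → [0,-2,-1,-7]
  R3 -= -1·R0 → [0,-2,-1,-9]
  R2 -= 2·R1 → [0,0,-3,-1]
  R3 -= 2·R1 → [0,0,-3,-3]
  R3 -= 1·R2 → [0,0,0,-2]

L=[[1,0,0,0],[-1,1,0,0],[-2,2,1,0],[-1,2,1,1]] U=[[-1,2,1,2],[0,-1,1,-3],[0,0,-3,-1],[0,0,0,-2]]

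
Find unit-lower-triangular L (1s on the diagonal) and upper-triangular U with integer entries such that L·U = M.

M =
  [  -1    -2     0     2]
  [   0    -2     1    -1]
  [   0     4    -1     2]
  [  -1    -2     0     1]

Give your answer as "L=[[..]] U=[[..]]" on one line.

  R1 -= 0·R0 → [0,-2,1,-1]
  R2 -= 0·R0 → [0,4,-1,2]
  R3 -= 1·R0 → [0,0,0,-1]
  R2 -= -2·R1 → [0,0,1,0]
  R3 -= 0·R1 → [0,0,0,-1]
  R3 -= 0·R2 → [0,0,0,-1]

L=[[1,0,0,0],[0,1,0,0],[0,-2,1,0],[1,0,0,1]] U=[[-1,-2,0,2],[0,-2,1,-1],[0,0,1,0],[0,0,0,-1]]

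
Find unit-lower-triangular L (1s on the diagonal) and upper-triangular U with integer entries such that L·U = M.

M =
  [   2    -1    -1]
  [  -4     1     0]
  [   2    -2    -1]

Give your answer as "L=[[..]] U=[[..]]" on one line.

L=[[1,0,0],[-2,1,0],[1,1,1]] U=[[2,-1,-1],[0,-1,-2],[0,0,2]]

  R1 -= -2·R0 → [0,-1,-2]
  R2 -= 1·R0 → [0,-1,0]
  R2 -= 1·R1 → [0,0,2]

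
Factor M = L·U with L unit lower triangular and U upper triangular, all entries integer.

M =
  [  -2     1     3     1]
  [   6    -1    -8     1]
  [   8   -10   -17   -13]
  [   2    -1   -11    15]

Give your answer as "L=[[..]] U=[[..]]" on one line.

L=[[1,0,0,0],[-3,1,0,0],[-4,-3,1,0],[-1,0,4,1]] U=[[-2,1,3,1],[0,2,1,4],[0,0,-2,3],[0,0,0,4]]

  r1 -= -3·r0 → [0,2,1,4]
  r2 -= -4·r0 → [0,-6,-5,-9]
  r3 -= -1·r0 → [0,0,-8,16]
  r2 -= -3·r1 → [0,0,-2,3]
  r3 -= 0·r1 → [0,0,-8,16]
  r3 -= 4·r2 → [0,0,0,4]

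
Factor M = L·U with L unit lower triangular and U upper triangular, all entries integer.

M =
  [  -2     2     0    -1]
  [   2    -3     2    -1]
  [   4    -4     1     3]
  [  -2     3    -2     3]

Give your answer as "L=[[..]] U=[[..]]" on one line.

L=[[1,0,0,0],[-1,1,0,0],[-2,0,1,0],[1,-1,0,1]] U=[[-2,2,0,-1],[0,-1,2,-2],[0,0,1,1],[0,0,0,2]]

  r1 -= -1·r0 → [0,-1,2,-2]
  r2 -= -2·r0 → [0,0,1,1]
  r3 -= 1·r0 → [0,1,-2,4]
  r2 -= 0·r1 → [0,0,1,1]
  r3 -= -1·r1 → [0,0,0,2]
  r3 -= 0·r2 → [0,0,0,2]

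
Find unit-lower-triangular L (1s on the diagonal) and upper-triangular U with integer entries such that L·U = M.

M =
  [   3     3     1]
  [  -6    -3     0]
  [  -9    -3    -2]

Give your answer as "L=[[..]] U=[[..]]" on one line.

  row1 -= -2·row0 → [0,3,2]
  row2 -= -3·row0 → [0,6,1]
  row2 -= 2·row1 → [0,0,-3]

L=[[1,0,0],[-2,1,0],[-3,2,1]] U=[[3,3,1],[0,3,2],[0,0,-3]]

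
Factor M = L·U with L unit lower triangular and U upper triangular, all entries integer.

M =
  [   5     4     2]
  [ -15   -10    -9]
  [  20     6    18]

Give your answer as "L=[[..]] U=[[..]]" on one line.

L=[[1,0,0],[-3,1,0],[4,-5,1]] U=[[5,4,2],[0,2,-3],[0,0,-5]]

  row1 -= -3·row0 → [0,2,-3]
  row2 -= 4·row0 → [0,-10,10]
  row2 -= -5·row1 → [0,0,-5]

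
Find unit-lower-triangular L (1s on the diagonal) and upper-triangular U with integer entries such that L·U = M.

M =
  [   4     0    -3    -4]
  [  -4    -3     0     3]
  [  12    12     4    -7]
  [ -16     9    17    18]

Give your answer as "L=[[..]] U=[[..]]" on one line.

L=[[1,0,0,0],[-1,1,0,0],[3,-4,1,0],[-4,-3,-4,1]] U=[[4,0,-3,-4],[0,-3,-3,-1],[0,0,1,1],[0,0,0,3]]

  row1 -= -1·row0 → [0,-3,-3,-1]
  row2 -= 3·row0 → [0,12,13,5]
  row3 -= -4·row0 → [0,9,5,2]
  row2 -= -4·row1 → [0,0,1,1]
  row3 -= -3·row1 → [0,0,-4,-1]
  row3 -= -4·row2 → [0,0,0,3]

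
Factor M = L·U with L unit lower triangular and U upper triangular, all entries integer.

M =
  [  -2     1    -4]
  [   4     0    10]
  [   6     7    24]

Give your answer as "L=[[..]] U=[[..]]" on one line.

L=[[1,0,0],[-2,1,0],[-3,5,1]] U=[[-2,1,-4],[0,2,2],[0,0,2]]

  r1 -= -2·r0 → [0,2,2]
  r2 -= -3·r0 → [0,10,12]
  r2 -= 5·r1 → [0,0,2]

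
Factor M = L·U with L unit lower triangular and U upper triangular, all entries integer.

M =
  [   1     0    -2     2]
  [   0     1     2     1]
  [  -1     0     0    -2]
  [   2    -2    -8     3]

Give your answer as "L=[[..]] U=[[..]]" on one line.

L=[[1,0,0,0],[0,1,0,0],[-1,0,1,0],[2,-2,0,1]] U=[[1,0,-2,2],[0,1,2,1],[0,0,-2,0],[0,0,0,1]]

  row1 -= 0·row0 → [0,1,2,1]
  row2 -= -1·row0 → [0,0,-2,0]
  row3 -= 2·row0 → [0,-2,-4,-1]
  row2 -= 0·row1 → [0,0,-2,0]
  row3 -= -2·row1 → [0,0,0,1]
  row3 -= 0·row2 → [0,0,0,1]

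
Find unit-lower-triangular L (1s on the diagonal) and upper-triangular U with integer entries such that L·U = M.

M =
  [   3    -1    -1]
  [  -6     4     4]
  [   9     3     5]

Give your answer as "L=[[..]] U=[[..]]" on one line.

L=[[1,0,0],[-2,1,0],[3,3,1]] U=[[3,-1,-1],[0,2,2],[0,0,2]]

  row1 -= -2·row0 → [0,2,2]
  row2 -= 3·row0 → [0,6,8]
  row2 -= 3·row1 → [0,0,2]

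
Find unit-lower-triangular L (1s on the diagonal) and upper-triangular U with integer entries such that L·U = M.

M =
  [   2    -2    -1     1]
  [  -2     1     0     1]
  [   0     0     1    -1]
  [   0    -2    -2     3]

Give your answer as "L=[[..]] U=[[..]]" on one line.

L=[[1,0,0,0],[-1,1,0,0],[0,0,1,0],[0,2,0,1]] U=[[2,-2,-1,1],[0,-1,-1,2],[0,0,1,-1],[0,0,0,-1]]

  R1 -= -1·R0 → [0,-1,-1,2]
  R2 -= 0·R0 → [0,0,1,-1]
  R3 -= 0·R0 → [0,-2,-2,3]
  R2 -= 0·R1 → [0,0,1,-1]
  R3 -= 2·R1 → [0,0,0,-1]
  R3 -= 0·R2 → [0,0,0,-1]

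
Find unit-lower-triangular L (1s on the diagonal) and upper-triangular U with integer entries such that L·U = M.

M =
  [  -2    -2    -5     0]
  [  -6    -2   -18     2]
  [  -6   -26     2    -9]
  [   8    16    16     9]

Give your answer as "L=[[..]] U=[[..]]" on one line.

  R1 -= 3·R0 → [0,4,-3,2]
  R2 -= 3·R0 → [0,-20,17,-9]
  R3 -= -4·R0 → [0,8,-4,9]
  R2 -= -5·R1 → [0,0,2,1]
  R3 -= 2·R1 → [0,0,2,5]
  R3 -= 1·R2 → [0,0,0,4]

L=[[1,0,0,0],[3,1,0,0],[3,-5,1,0],[-4,2,1,1]] U=[[-2,-2,-5,0],[0,4,-3,2],[0,0,2,1],[0,0,0,4]]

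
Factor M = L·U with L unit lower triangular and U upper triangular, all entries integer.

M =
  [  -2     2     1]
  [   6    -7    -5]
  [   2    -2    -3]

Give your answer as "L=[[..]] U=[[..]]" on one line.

L=[[1,0,0],[-3,1,0],[-1,0,1]] U=[[-2,2,1],[0,-1,-2],[0,0,-2]]

  row1 -= -3·row0 → [0,-1,-2]
  row2 -= -1·row0 → [0,0,-2]
  row2 -= 0·row1 → [0,0,-2]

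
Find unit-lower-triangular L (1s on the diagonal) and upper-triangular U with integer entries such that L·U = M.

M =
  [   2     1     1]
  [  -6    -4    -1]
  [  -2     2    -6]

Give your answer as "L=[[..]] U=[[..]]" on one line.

  R1 -= -3·R0 → [0,-1,2]
  R2 -= -1·R0 → [0,3,-5]
  R2 -= -3·R1 → [0,0,1]

L=[[1,0,0],[-3,1,0],[-1,-3,1]] U=[[2,1,1],[0,-1,2],[0,0,1]]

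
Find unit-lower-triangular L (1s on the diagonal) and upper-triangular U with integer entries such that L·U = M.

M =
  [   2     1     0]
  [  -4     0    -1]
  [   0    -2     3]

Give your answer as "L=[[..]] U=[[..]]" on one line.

L=[[1,0,0],[-2,1,0],[0,-1,1]] U=[[2,1,0],[0,2,-1],[0,0,2]]

  row1 -= -2·row0 → [0,2,-1]
  row2 -= 0·row0 → [0,-2,3]
  row2 -= -1·row1 → [0,0,2]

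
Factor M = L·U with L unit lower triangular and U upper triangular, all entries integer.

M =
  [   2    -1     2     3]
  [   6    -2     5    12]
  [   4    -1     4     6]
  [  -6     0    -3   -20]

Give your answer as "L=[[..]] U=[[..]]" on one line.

L=[[1,0,0,0],[3,1,0,0],[2,1,1,0],[-3,-3,0,1]] U=[[2,-1,2,3],[0,1,-1,3],[0,0,1,-3],[0,0,0,-2]]

  r1 -= 3·r0 → [0,1,-1,3]
  r2 -= 2·r0 → [0,1,0,0]
  r3 -= -3·r0 → [0,-3,3,-11]
  r2 -= 1·r1 → [0,0,1,-3]
  r3 -= -3·r1 → [0,0,0,-2]
  r3 -= 0·r2 → [0,0,0,-2]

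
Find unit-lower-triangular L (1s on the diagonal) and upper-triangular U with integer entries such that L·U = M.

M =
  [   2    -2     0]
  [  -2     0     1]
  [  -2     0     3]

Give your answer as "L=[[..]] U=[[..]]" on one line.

  r1 -= -1·r0 → [0,-2,1]
  r2 -= -1·r0 → [0,-2,3]
  r2 -= 1·r1 → [0,0,2]

L=[[1,0,0],[-1,1,0],[-1,1,1]] U=[[2,-2,0],[0,-2,1],[0,0,2]]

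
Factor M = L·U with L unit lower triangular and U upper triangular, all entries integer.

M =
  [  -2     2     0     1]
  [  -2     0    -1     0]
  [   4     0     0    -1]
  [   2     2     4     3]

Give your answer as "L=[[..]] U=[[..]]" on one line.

  R1 -= 1·R0 → [0,-2,-1,-1]
  R2 -= -2·R0 → [0,4,0,1]
  R3 -= -1·R0 → [0,4,4,4]
  R2 -= -2·R1 → [0,0,-2,-1]
  R3 -= -2·R1 → [0,0,2,2]
  R3 -= -1·R2 → [0,0,0,1]

L=[[1,0,0,0],[1,1,0,0],[-2,-2,1,0],[-1,-2,-1,1]] U=[[-2,2,0,1],[0,-2,-1,-1],[0,0,-2,-1],[0,0,0,1]]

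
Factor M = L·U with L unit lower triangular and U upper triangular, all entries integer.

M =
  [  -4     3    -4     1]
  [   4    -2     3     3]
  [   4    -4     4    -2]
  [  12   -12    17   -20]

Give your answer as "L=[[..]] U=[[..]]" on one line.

L=[[1,0,0,0],[-1,1,0,0],[-1,-1,1,0],[-3,-3,-2,1]] U=[[-4,3,-4,1],[0,1,-1,4],[0,0,-1,3],[0,0,0,1]]

  R1 -= -1·R0 → [0,1,-1,4]
  R2 -= -1·R0 → [0,-1,0,-1]
  R3 -= -3·R0 → [0,-3,5,-17]
  R2 -= -1·R1 → [0,0,-1,3]
  R3 -= -3·R1 → [0,0,2,-5]
  R3 -= -2·R2 → [0,0,0,1]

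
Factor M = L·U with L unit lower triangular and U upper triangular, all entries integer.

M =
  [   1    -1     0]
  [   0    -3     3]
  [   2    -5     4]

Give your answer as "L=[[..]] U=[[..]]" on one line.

L=[[1,0,0],[0,1,0],[2,1,1]] U=[[1,-1,0],[0,-3,3],[0,0,1]]

  r1 -= 0·r0 → [0,-3,3]
  r2 -= 2·r0 → [0,-3,4]
  r2 -= 1·r1 → [0,0,1]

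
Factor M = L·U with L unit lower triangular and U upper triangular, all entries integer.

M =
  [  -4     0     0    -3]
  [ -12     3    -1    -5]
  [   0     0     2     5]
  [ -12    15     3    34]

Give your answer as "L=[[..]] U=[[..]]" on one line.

L=[[1,0,0,0],[3,1,0,0],[0,0,1,0],[3,5,4,1]] U=[[-4,0,0,-3],[0,3,-1,4],[0,0,2,5],[0,0,0,3]]

  row1 -= 3·row0 → [0,3,-1,4]
  row2 -= 0·row0 → [0,0,2,5]
  row3 -= 3·row0 → [0,15,3,43]
  row2 -= 0·row1 → [0,0,2,5]
  row3 -= 5·row1 → [0,0,8,23]
  row3 -= 4·row2 → [0,0,0,3]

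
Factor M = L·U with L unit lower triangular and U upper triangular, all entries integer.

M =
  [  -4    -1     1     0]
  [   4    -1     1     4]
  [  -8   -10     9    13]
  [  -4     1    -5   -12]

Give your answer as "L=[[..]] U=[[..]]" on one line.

L=[[1,0,0,0],[-1,1,0,0],[2,4,1,0],[1,-1,4,1]] U=[[-4,-1,1,0],[0,-2,2,4],[0,0,-1,-3],[0,0,0,4]]

  R1 -= -1·R0 → [0,-2,2,4]
  R2 -= 2·R0 → [0,-8,7,13]
  R3 -= 1·R0 → [0,2,-6,-12]
  R2 -= 4·R1 → [0,0,-1,-3]
  R3 -= -1·R1 → [0,0,-4,-8]
  R3 -= 4·R2 → [0,0,0,4]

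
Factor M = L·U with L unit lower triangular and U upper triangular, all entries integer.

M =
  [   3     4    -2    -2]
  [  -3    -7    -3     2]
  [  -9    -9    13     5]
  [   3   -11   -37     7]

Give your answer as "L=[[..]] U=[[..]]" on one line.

  R1 -= -1·R0 → [0,-3,-5,0]
  R2 -= -3·R0 → [0,3,7,-1]
  R3 -= 1·R0 → [0,-15,-35,9]
  R2 -= -1·R1 → [0,0,2,-1]
  R3 -= 5·R1 → [0,0,-10,9]
  R3 -= -5·R2 → [0,0,0,4]

L=[[1,0,0,0],[-1,1,0,0],[-3,-1,1,0],[1,5,-5,1]] U=[[3,4,-2,-2],[0,-3,-5,0],[0,0,2,-1],[0,0,0,4]]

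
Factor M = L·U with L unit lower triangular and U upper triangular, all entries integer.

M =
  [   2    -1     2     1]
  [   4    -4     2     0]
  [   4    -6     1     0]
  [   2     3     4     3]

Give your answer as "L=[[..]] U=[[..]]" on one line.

  row1 -= 2·row0 → [0,-2,-2,-2]
  row2 -= 2·row0 → [0,-4,-3,-2]
  row3 -= 1·row0 → [0,4,2,2]
  row2 -= 2·row1 → [0,0,1,2]
  row3 -= -2·row1 → [0,0,-2,-2]
  row3 -= -2·row2 → [0,0,0,2]

L=[[1,0,0,0],[2,1,0,0],[2,2,1,0],[1,-2,-2,1]] U=[[2,-1,2,1],[0,-2,-2,-2],[0,0,1,2],[0,0,0,2]]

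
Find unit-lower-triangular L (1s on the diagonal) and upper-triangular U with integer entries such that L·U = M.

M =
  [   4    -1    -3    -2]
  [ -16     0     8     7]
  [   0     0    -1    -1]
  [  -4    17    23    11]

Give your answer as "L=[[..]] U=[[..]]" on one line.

L=[[1,0,0,0],[-4,1,0,0],[0,0,1,0],[-1,-4,-4,1]] U=[[4,-1,-3,-2],[0,-4,-4,-1],[0,0,-1,-1],[0,0,0,1]]

  row1 -= -4·row0 → [0,-4,-4,-1]
  row2 -= 0·row0 → [0,0,-1,-1]
  row3 -= -1·row0 → [0,16,20,9]
  row2 -= 0·row1 → [0,0,-1,-1]
  row3 -= -4·row1 → [0,0,4,5]
  row3 -= -4·row2 → [0,0,0,1]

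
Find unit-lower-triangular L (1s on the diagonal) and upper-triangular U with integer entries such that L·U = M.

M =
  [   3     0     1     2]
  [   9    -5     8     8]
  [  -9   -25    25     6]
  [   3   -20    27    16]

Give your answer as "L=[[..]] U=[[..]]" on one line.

L=[[1,0,0,0],[3,1,0,0],[-3,5,1,0],[1,4,2,1]] U=[[3,0,1,2],[0,-5,5,2],[0,0,3,2],[0,0,0,2]]

  row1 -= 3·row0 → [0,-5,5,2]
  row2 -= -3·row0 → [0,-25,28,12]
  row3 -= 1·row0 → [0,-20,26,14]
  row2 -= 5·row1 → [0,0,3,2]
  row3 -= 4·row1 → [0,0,6,6]
  row3 -= 2·row2 → [0,0,0,2]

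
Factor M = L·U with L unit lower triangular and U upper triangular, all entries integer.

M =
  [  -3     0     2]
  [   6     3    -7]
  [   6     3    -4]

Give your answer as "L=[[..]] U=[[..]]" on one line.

L=[[1,0,0],[-2,1,0],[-2,1,1]] U=[[-3,0,2],[0,3,-3],[0,0,3]]

  row1 -= -2·row0 → [0,3,-3]
  row2 -= -2·row0 → [0,3,0]
  row2 -= 1·row1 → [0,0,3]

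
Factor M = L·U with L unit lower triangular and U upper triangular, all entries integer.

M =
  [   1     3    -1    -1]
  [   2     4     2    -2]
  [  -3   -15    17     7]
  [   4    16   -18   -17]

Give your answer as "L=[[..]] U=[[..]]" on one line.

L=[[1,0,0,0],[2,1,0,0],[-3,3,1,0],[4,-2,-3,1]] U=[[1,3,-1,-1],[0,-2,4,0],[0,0,2,4],[0,0,0,-1]]

  row1 -= 2·row0 → [0,-2,4,0]
  row2 -= -3·row0 → [0,-6,14,4]
  row3 -= 4·row0 → [0,4,-14,-13]
  row2 -= 3·row1 → [0,0,2,4]
  row3 -= -2·row1 → [0,0,-6,-13]
  row3 -= -3·row2 → [0,0,0,-1]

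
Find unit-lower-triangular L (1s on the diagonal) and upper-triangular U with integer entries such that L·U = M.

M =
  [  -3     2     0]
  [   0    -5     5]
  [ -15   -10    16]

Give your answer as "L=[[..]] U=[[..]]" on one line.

  r1 -= 0·r0 → [0,-5,5]
  r2 -= 5·r0 → [0,-20,16]
  r2 -= 4·r1 → [0,0,-4]

L=[[1,0,0],[0,1,0],[5,4,1]] U=[[-3,2,0],[0,-5,5],[0,0,-4]]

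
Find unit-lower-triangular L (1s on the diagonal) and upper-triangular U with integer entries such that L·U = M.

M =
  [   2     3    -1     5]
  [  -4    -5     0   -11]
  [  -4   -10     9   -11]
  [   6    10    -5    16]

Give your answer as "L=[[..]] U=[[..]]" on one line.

L=[[1,0,0,0],[-2,1,0,0],[-2,-4,1,0],[3,1,0,1]] U=[[2,3,-1,5],[0,1,-2,-1],[0,0,-1,-5],[0,0,0,2]]

  R1 -= -2·R0 → [0,1,-2,-1]
  R2 -= -2·R0 → [0,-4,7,-1]
  R3 -= 3·R0 → [0,1,-2,1]
  R2 -= -4·R1 → [0,0,-1,-5]
  R3 -= 1·R1 → [0,0,0,2]
  R3 -= 0·R2 → [0,0,0,2]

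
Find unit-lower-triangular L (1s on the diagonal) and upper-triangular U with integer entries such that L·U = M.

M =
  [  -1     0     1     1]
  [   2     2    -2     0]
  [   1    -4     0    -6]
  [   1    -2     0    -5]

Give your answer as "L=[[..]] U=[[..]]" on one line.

L=[[1,0,0,0],[-2,1,0,0],[-1,-2,1,0],[-1,-1,1,1]] U=[[-1,0,1,1],[0,2,0,2],[0,0,1,-1],[0,0,0,-1]]

  row1 -= -2·row0 → [0,2,0,2]
  row2 -= -1·row0 → [0,-4,1,-5]
  row3 -= -1·row0 → [0,-2,1,-4]
  row2 -= -2·row1 → [0,0,1,-1]
  row3 -= -1·row1 → [0,0,1,-2]
  row3 -= 1·row2 → [0,0,0,-1]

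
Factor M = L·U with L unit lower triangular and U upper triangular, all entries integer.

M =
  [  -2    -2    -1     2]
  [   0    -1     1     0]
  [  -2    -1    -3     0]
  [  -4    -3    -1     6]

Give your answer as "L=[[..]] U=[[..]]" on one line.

  R1 -= 0·R0 → [0,-1,1,0]
  R2 -= 1·R0 → [0,1,-2,-2]
  R3 -= 2·R0 → [0,1,1,2]
  R2 -= -1·R1 → [0,0,-1,-2]
  R3 -= -1·R1 → [0,0,2,2]
  R3 -= -2·R2 → [0,0,0,-2]

L=[[1,0,0,0],[0,1,0,0],[1,-1,1,0],[2,-1,-2,1]] U=[[-2,-2,-1,2],[0,-1,1,0],[0,0,-1,-2],[0,0,0,-2]]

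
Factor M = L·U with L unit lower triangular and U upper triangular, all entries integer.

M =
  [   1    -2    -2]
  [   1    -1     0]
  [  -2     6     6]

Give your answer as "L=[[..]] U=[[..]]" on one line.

  R1 -= 1·R0 → [0,1,2]
  R2 -= -2·R0 → [0,2,2]
  R2 -= 2·R1 → [0,0,-2]

L=[[1,0,0],[1,1,0],[-2,2,1]] U=[[1,-2,-2],[0,1,2],[0,0,-2]]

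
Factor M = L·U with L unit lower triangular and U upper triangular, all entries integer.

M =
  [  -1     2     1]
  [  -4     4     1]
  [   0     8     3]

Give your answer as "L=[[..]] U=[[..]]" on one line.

L=[[1,0,0],[4,1,0],[0,-2,1]] U=[[-1,2,1],[0,-4,-3],[0,0,-3]]

  r1 -= 4·r0 → [0,-4,-3]
  r2 -= 0·r0 → [0,8,3]
  r2 -= -2·r1 → [0,0,-3]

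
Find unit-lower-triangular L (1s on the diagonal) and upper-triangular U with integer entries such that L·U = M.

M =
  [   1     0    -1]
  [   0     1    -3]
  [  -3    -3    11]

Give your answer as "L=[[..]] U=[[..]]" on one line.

  r1 -= 0·r0 → [0,1,-3]
  r2 -= -3·r0 → [0,-3,8]
  r2 -= -3·r1 → [0,0,-1]

L=[[1,0,0],[0,1,0],[-3,-3,1]] U=[[1,0,-1],[0,1,-3],[0,0,-1]]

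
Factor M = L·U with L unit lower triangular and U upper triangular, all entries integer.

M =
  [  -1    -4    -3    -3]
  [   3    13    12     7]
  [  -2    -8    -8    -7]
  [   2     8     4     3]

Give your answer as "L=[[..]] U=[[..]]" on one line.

L=[[1,0,0,0],[-3,1,0,0],[2,0,1,0],[-2,0,1,1]] U=[[-1,-4,-3,-3],[0,1,3,-2],[0,0,-2,-1],[0,0,0,-2]]

  r1 -= -3·r0 → [0,1,3,-2]
  r2 -= 2·r0 → [0,0,-2,-1]
  r3 -= -2·r0 → [0,0,-2,-3]
  r2 -= 0·r1 → [0,0,-2,-1]
  r3 -= 0·r1 → [0,0,-2,-3]
  r3 -= 1·r2 → [0,0,0,-2]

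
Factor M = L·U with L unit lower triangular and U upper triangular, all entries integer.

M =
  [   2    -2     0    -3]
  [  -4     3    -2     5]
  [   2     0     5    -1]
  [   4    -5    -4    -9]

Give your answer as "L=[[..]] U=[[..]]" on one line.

  row1 -= -2·row0 → [0,-1,-2,-1]
  row2 -= 1·row0 → [0,2,5,2]
  row3 -= 2·row0 → [0,-1,-4,-3]
  row2 -= -2·row1 → [0,0,1,0]
  row3 -= 1·row1 → [0,0,-2,-2]
  row3 -= -2·row2 → [0,0,0,-2]

L=[[1,0,0,0],[-2,1,0,0],[1,-2,1,0],[2,1,-2,1]] U=[[2,-2,0,-3],[0,-1,-2,-1],[0,0,1,0],[0,0,0,-2]]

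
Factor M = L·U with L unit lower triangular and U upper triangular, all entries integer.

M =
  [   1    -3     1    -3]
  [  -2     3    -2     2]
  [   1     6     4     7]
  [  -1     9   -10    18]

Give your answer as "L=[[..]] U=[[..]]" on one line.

L=[[1,0,0,0],[-2,1,0,0],[1,-3,1,0],[-1,-2,-3,1]] U=[[1,-3,1,-3],[0,-3,0,-4],[0,0,3,-2],[0,0,0,1]]

  row1 -= -2·row0 → [0,-3,0,-4]
  row2 -= 1·row0 → [0,9,3,10]
  row3 -= -1·row0 → [0,6,-9,15]
  row2 -= -3·row1 → [0,0,3,-2]
  row3 -= -2·row1 → [0,0,-9,7]
  row3 -= -3·row2 → [0,0,0,1]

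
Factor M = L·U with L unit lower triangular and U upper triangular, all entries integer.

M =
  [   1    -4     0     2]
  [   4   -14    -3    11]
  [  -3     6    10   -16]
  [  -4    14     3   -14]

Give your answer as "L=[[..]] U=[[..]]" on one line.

L=[[1,0,0,0],[4,1,0,0],[-3,-3,1,0],[-4,-1,0,1]] U=[[1,-4,0,2],[0,2,-3,3],[0,0,1,-1],[0,0,0,-3]]

  R1 -= 4·R0 → [0,2,-3,3]
  R2 -= -3·R0 → [0,-6,10,-10]
  R3 -= -4·R0 → [0,-2,3,-6]
  R2 -= -3·R1 → [0,0,1,-1]
  R3 -= -1·R1 → [0,0,0,-3]
  R3 -= 0·R2 → [0,0,0,-3]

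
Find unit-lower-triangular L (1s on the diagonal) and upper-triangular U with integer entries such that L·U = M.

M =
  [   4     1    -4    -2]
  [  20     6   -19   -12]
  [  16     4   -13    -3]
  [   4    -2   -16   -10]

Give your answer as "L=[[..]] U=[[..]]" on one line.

L=[[1,0,0,0],[5,1,0,0],[4,0,1,0],[1,-3,-3,1]] U=[[4,1,-4,-2],[0,1,1,-2],[0,0,3,5],[0,0,0,1]]

  row1 -= 5·row0 → [0,1,1,-2]
  row2 -= 4·row0 → [0,0,3,5]
  row3 -= 1·row0 → [0,-3,-12,-8]
  row2 -= 0·row1 → [0,0,3,5]
  row3 -= -3·row1 → [0,0,-9,-14]
  row3 -= -3·row2 → [0,0,0,1]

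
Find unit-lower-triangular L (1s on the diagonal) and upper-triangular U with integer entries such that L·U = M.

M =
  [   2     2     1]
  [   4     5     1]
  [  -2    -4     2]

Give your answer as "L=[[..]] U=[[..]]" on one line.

  R1 -= 2·R0 → [0,1,-1]
  R2 -= -1·R0 → [0,-2,3]
  R2 -= -2·R1 → [0,0,1]

L=[[1,0,0],[2,1,0],[-1,-2,1]] U=[[2,2,1],[0,1,-1],[0,0,1]]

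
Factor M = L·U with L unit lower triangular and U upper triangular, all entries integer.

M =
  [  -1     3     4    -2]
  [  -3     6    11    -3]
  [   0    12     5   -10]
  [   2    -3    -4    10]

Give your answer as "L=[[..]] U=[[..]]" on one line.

L=[[1,0,0,0],[3,1,0,0],[0,-4,1,0],[-2,-1,3,1]] U=[[-1,3,4,-2],[0,-3,-1,3],[0,0,1,2],[0,0,0,3]]

  R1 -= 3·R0 → [0,-3,-1,3]
  R2 -= 0·R0 → [0,12,5,-10]
  R3 -= -2·R0 → [0,3,4,6]
  R2 -= -4·R1 → [0,0,1,2]
  R3 -= -1·R1 → [0,0,3,9]
  R3 -= 3·R2 → [0,0,0,3]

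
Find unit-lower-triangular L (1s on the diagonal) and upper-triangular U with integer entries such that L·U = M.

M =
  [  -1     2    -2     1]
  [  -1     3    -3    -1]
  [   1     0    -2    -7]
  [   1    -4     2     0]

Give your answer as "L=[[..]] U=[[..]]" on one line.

L=[[1,0,0,0],[1,1,0,0],[-1,2,1,0],[-1,-2,1,1]] U=[[-1,2,-2,1],[0,1,-1,-2],[0,0,-2,-2],[0,0,0,-1]]

  R1 -= 1·R0 → [0,1,-1,-2]
  R2 -= -1·R0 → [0,2,-4,-6]
  R3 -= -1·R0 → [0,-2,0,1]
  R2 -= 2·R1 → [0,0,-2,-2]
  R3 -= -2·R1 → [0,0,-2,-3]
  R3 -= 1·R2 → [0,0,0,-1]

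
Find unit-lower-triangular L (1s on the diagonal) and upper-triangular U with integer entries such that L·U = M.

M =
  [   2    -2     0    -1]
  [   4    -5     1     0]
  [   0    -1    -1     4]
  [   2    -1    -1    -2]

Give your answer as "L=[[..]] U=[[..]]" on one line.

L=[[1,0,0,0],[2,1,0,0],[0,1,1,0],[1,-1,0,1]] U=[[2,-2,0,-1],[0,-1,1,2],[0,0,-2,2],[0,0,0,1]]

  R1 -= 2·R0 → [0,-1,1,2]
  R2 -= 0·R0 → [0,-1,-1,4]
  R3 -= 1·R0 → [0,1,-1,-1]
  R2 -= 1·R1 → [0,0,-2,2]
  R3 -= -1·R1 → [0,0,0,1]
  R3 -= 0·R2 → [0,0,0,1]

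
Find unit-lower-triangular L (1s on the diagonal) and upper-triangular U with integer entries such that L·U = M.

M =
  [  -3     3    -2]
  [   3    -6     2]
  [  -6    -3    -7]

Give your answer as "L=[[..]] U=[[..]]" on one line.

L=[[1,0,0],[-1,1,0],[2,3,1]] U=[[-3,3,-2],[0,-3,0],[0,0,-3]]

  row1 -= -1·row0 → [0,-3,0]
  row2 -= 2·row0 → [0,-9,-3]
  row2 -= 3·row1 → [0,0,-3]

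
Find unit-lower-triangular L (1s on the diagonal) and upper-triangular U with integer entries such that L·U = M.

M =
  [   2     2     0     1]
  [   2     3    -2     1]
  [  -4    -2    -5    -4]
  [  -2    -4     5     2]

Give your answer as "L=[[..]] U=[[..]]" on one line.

L=[[1,0,0,0],[1,1,0,0],[-2,2,1,0],[-1,-2,-1,1]] U=[[2,2,0,1],[0,1,-2,0],[0,0,-1,-2],[0,0,0,1]]

  r1 -= 1·r0 → [0,1,-2,0]
  r2 -= -2·r0 → [0,2,-5,-2]
  r3 -= -1·r0 → [0,-2,5,3]
  r2 -= 2·r1 → [0,0,-1,-2]
  r3 -= -2·r1 → [0,0,1,3]
  r3 -= -1·r2 → [0,0,0,1]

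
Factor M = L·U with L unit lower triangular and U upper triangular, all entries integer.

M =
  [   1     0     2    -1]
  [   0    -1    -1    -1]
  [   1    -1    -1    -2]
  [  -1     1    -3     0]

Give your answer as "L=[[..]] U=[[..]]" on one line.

  row1 -= 0·row0 → [0,-1,-1,-1]
  row2 -= 1·row0 → [0,-1,-3,-1]
  row3 -= -1·row0 → [0,1,-1,-1]
  row2 -= 1·row1 → [0,0,-2,0]
  row3 -= -1·row1 → [0,0,-2,-2]
  row3 -= 1·row2 → [0,0,0,-2]

L=[[1,0,0,0],[0,1,0,0],[1,1,1,0],[-1,-1,1,1]] U=[[1,0,2,-1],[0,-1,-1,-1],[0,0,-2,0],[0,0,0,-2]]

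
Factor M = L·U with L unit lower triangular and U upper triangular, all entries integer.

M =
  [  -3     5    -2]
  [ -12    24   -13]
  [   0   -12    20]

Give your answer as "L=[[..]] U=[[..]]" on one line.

  R1 -= 4·R0 → [0,4,-5]
  R2 -= 0·R0 → [0,-12,20]
  R2 -= -3·R1 → [0,0,5]

L=[[1,0,0],[4,1,0],[0,-3,1]] U=[[-3,5,-2],[0,4,-5],[0,0,5]]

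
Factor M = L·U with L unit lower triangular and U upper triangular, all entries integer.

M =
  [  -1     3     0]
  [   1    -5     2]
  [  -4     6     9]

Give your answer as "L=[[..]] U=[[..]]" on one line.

  R1 -= -1·R0 → [0,-2,2]
  R2 -= 4·R0 → [0,-6,9]
  R2 -= 3·R1 → [0,0,3]

L=[[1,0,0],[-1,1,0],[4,3,1]] U=[[-1,3,0],[0,-2,2],[0,0,3]]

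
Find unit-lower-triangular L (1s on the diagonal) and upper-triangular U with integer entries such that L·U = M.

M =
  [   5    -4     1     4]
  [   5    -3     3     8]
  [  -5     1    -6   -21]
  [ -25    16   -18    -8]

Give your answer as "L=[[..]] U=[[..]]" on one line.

L=[[1,0,0,0],[1,1,0,0],[-1,-3,1,0],[-5,-4,-5,1]] U=[[5,-4,1,4],[0,1,2,4],[0,0,1,-5],[0,0,0,3]]

  r1 -= 1·r0 → [0,1,2,4]
  r2 -= -1·r0 → [0,-3,-5,-17]
  r3 -= -5·r0 → [0,-4,-13,12]
  r2 -= -3·r1 → [0,0,1,-5]
  r3 -= -4·r1 → [0,0,-5,28]
  r3 -= -5·r2 → [0,0,0,3]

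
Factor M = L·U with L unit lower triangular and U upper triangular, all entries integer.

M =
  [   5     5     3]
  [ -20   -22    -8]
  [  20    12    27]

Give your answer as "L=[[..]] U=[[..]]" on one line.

  R1 -= -4·R0 → [0,-2,4]
  R2 -= 4·R0 → [0,-8,15]
  R2 -= 4·R1 → [0,0,-1]

L=[[1,0,0],[-4,1,0],[4,4,1]] U=[[5,5,3],[0,-2,4],[0,0,-1]]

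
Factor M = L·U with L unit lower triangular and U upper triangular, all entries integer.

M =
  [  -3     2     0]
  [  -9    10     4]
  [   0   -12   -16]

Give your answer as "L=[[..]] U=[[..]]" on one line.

L=[[1,0,0],[3,1,0],[0,-3,1]] U=[[-3,2,0],[0,4,4],[0,0,-4]]

  r1 -= 3·r0 → [0,4,4]
  r2 -= 0·r0 → [0,-12,-16]
  r2 -= -3·r1 → [0,0,-4]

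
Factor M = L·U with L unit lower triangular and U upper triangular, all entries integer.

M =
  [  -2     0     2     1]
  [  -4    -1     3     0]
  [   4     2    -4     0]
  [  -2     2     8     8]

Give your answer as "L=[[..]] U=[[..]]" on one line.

L=[[1,0,0,0],[2,1,0,0],[-2,-2,1,0],[1,-2,-2,1]] U=[[-2,0,2,1],[0,-1,-1,-2],[0,0,-2,-2],[0,0,0,-1]]

  R1 -= 2·R0 → [0,-1,-1,-2]
  R2 -= -2·R0 → [0,2,0,2]
  R3 -= 1·R0 → [0,2,6,7]
  R2 -= -2·R1 → [0,0,-2,-2]
  R3 -= -2·R1 → [0,0,4,3]
  R3 -= -2·R2 → [0,0,0,-1]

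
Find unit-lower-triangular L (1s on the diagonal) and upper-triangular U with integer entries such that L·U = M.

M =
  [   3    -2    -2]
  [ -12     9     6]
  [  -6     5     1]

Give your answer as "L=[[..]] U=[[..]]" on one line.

L=[[1,0,0],[-4,1,0],[-2,1,1]] U=[[3,-2,-2],[0,1,-2],[0,0,-1]]

  r1 -= -4·r0 → [0,1,-2]
  r2 -= -2·r0 → [0,1,-3]
  r2 -= 1·r1 → [0,0,-1]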